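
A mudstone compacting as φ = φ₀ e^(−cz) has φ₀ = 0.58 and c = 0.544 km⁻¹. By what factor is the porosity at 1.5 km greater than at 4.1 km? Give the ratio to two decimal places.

φ(z₁)/φ(z₂) = e^(−c·z₁)/e^(−c·z₂) = e^{c(z₂−z₁)}
= exp(0.544 × 2.6) = exp(1.414) = 4.1140

4.11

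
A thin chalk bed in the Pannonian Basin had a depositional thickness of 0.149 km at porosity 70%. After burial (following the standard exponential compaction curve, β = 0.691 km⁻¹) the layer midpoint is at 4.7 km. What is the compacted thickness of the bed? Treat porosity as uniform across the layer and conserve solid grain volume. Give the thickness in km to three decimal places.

0.046 km

Porosity at 4.7 km: phi = 0.7·exp(−0.691×4.7) = 0.0272
Solid-volume conservation: h(1−phi) = h₀(1−phi₀) ⇒ h = h₀·(1−phi₀)/(1−phi)
h = 0.149 × (1 − 0.7)/(1 − 0.0272) = 0.149 × 0.3084 = 0.0460 km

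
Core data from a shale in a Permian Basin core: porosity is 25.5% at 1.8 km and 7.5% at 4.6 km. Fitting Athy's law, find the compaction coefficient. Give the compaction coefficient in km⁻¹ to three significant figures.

Athy: n(z) = n₀ e^(−cz) ⇒ n₁/n₂ = e^{c(z₂−z₁)} ⇒ c = ln(n₁/n₂)/(z₂−z₁)
c = ln(0.255/0.075) / (4.6 − 1.8) = ln(3.4) / 2.8 = 1.2238 / 2.8 = 0.4371 km⁻¹

0.437 km⁻¹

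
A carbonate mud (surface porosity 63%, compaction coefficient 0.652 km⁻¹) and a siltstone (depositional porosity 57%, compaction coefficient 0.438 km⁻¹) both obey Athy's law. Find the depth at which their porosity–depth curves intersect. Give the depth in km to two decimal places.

0.47 km

Set n₀ₐ e^(−kₐd) = n₀ᵦ e^(−kᵦd) ⇒ ln(n₀ₐ/n₀ᵦ) = (kₐ − kᵦ)·d
d = ln(0.63/0.57) / (0.652 − 0.438) = 0.1001 / 0.214 = 0.468 km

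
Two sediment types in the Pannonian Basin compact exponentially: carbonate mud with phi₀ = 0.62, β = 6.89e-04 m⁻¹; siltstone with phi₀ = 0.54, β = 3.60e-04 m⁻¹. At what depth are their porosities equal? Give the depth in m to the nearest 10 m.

Working in km (1 km = 1000 m; β in km⁻¹ = β in m⁻¹ × 1000):
Set phi₀ₐ e^(−βₐZ) = phi₀ᵦ e^(−βᵦZ) ⇒ ln(phi₀ₐ/phi₀ᵦ) = (βₐ − βᵦ)·Z
Z = ln(0.62/0.54) / (0.689 − 0.36) = 0.1382 / 0.329 = 0.420 km

420 m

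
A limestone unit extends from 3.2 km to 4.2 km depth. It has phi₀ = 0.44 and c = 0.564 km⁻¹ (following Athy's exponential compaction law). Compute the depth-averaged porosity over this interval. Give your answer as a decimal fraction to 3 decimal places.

⟨phi⟩ = (1/(Z₂−Z₁)) ∫ phi₀ e^(−cZ) dZ = phi₀·(e^(−c·Z₁) − e^(−c·Z₂)) / (c·(Z₂−Z₁))
e^(−0.564×3.2) = 0.1645; e^(−0.564×4.2) = 0.0936
⟨phi⟩ = 0.44 × (0.1645 − 0.0936) / (0.564 × 1) = 0.44 × 0.1257 = 0.0553

0.055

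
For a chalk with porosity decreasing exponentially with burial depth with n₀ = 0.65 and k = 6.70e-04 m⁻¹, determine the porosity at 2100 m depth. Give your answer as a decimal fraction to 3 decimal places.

Working in km (1 km = 1000 m; k in km⁻¹ = k in m⁻¹ × 1000):
n = n₀·exp(−k·z) = 0.65 × exp(−0.67 × 2.1) = 0.65 × exp(−1.407)
  = 0.65 × 0.2449 = 0.1592

0.159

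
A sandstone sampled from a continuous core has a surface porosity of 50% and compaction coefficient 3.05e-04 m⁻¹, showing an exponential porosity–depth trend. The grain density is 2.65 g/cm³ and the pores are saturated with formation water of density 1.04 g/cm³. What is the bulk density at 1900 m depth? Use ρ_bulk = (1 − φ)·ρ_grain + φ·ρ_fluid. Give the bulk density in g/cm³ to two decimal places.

2.20 g/cm³

Working in km (1 km = 1000 m; k in km⁻¹ = k in m⁻¹ × 1000):
Porosity at depth: φ = 0.5·exp(−0.305×1.9) = 0.5×0.5602 = 0.2801
Bulk density: ρ_b = (1−φ)ρ_g + φ·ρ_f = 0.7199×2.65 + 0.2801×1.04
       = 1.908 + 0.291 = 2.199 g/cm³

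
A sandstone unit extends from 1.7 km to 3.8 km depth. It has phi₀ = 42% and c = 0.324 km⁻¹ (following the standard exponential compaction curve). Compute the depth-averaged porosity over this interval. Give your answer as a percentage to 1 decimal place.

17.6%

⟨phi⟩ = (1/(d₂−d₁)) ∫ phi₀ e^(−cd) dd = phi₀·(e^(−c·d₁) − e^(−c·d₂)) / (c·(d₂−d₁))
e^(−0.324×1.7) = 0.5765; e^(−0.324×3.8) = 0.2919
⟨phi⟩ = 0.42 × (0.5765 − 0.2919) / (0.324 × 2.1) = 0.42 × 0.4182 = 0.1756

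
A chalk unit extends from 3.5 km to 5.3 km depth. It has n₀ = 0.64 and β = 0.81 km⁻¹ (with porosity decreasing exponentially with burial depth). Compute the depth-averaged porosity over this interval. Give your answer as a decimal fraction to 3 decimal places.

⟨n⟩ = (1/(Z₂−Z₁)) ∫ n₀ e^(−βZ) dZ = n₀·(e^(−β·Z₁) − e^(−β·Z₂)) / (β·(Z₂−Z₁))
e^(−0.81×3.5) = 0.0587; e^(−0.81×5.3) = 0.0137
⟨n⟩ = 0.64 × (0.0587 − 0.0137) / (0.81 × 1.8) = 0.64 × 0.0309 = 0.0198

0.020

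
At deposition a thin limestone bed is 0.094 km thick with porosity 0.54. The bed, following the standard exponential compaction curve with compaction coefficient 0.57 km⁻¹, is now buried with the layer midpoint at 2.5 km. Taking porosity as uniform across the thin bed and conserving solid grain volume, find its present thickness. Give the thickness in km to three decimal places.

Porosity at 2.5 km: φ = 0.54·exp(−0.57×2.5) = 0.1299
Solid-volume conservation: h(1−φ) = h₀(1−φ₀) ⇒ h = h₀·(1−φ₀)/(1−φ)
h = 0.094 × (1 − 0.54)/(1 − 0.1299) = 0.094 × 0.5287 = 0.0497 km

0.050 km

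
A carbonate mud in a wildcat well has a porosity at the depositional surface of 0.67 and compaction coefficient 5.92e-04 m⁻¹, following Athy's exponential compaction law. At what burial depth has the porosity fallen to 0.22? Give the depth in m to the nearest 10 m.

1880 m

Working in km (1 km = 1000 m; c in km⁻¹ = c in m⁻¹ × 1000):
Invert Athy's law: z = ln(n₀/n) / c
z = ln(0.67/0.22) / 0.592 = ln(3.045) / 0.592 = 1.1137 / 0.592 = 1.881 km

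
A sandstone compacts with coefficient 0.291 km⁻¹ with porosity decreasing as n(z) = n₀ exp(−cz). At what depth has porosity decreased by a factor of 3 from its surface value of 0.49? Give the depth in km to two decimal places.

3.78 km

n/n₀ = 1/3 ⇒ exp(−c·z) = 1/3 ⇒ z = ln(3) / c
z = 1.0986 / 0.291 = 3.775 km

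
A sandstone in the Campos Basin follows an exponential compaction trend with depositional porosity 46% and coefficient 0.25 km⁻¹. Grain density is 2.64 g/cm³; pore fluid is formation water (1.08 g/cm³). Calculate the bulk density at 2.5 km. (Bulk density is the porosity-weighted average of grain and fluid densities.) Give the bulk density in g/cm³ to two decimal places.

2.26 g/cm³

Porosity at depth: n = 0.46·exp(−0.25×2.5) = 0.46×0.5353 = 0.2462
Bulk density: ρ_b = (1−n)ρ_g + n·ρ_f = 0.7538×2.64 + 0.2462×1.08
       = 1.990 + 0.266 = 2.256 g/cm³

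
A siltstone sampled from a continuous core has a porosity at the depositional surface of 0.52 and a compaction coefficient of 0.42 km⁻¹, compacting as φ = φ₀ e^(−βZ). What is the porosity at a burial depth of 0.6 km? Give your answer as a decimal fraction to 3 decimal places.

φ = φ₀·exp(−β·Z) = 0.52 × exp(−0.42 × 0.6) = 0.52 × exp(−0.252)
  = 0.52 × 0.7772 = 0.4042

0.404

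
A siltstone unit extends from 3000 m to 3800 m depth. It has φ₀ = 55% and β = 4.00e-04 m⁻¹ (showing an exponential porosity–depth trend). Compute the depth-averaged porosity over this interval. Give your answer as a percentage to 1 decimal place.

Working in km (1 km = 1000 m; β in km⁻¹ = β in m⁻¹ × 1000):
⟨φ⟩ = (1/(Z₂−Z₁)) ∫ φ₀ e^(−βZ) dZ = φ₀·(e^(−β·Z₁) − e^(−β·Z₂)) / (β·(Z₂−Z₁))
e^(−0.4×3) = 0.3012; e^(−0.4×3.8) = 0.2187
⟨φ⟩ = 0.55 × (0.3012 − 0.2187) / (0.4 × 0.8) = 0.55 × 0.2578 = 0.1418

14.2%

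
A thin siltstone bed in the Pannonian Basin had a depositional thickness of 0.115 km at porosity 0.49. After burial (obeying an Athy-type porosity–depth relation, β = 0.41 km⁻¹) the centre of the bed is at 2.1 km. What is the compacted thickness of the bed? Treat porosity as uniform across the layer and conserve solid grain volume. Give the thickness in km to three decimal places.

Porosity at 2.1 km: n = 0.49·exp(−0.41×2.1) = 0.2071
Solid-volume conservation: h(1−n) = h₀(1−n₀) ⇒ h = h₀·(1−n₀)/(1−n)
h = 0.115 × (1 − 0.49)/(1 − 0.2071) = 0.115 × 0.6432 = 0.0740 km

0.074 km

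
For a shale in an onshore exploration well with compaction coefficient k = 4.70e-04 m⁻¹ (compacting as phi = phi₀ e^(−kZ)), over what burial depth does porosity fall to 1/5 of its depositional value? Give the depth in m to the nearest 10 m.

3420 m

Working in km (1 km = 1000 m; k in km⁻¹ = k in m⁻¹ × 1000):
phi/phi₀ = 1/5 ⇒ exp(−k·Z) = 1/5 ⇒ Z = ln(5) / k
Z = 1.6094 / 0.47 = 3.424 km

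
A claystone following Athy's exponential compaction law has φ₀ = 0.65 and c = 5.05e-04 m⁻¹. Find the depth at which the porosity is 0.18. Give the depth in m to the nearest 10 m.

2540 m

Working in km (1 km = 1000 m; c in km⁻¹ = c in m⁻¹ × 1000):
Invert Athy's law: Z = ln(φ₀/φ) / c
Z = ln(0.65/0.18) / 0.505 = ln(3.611) / 0.505 = 1.2840 / 0.505 = 2.543 km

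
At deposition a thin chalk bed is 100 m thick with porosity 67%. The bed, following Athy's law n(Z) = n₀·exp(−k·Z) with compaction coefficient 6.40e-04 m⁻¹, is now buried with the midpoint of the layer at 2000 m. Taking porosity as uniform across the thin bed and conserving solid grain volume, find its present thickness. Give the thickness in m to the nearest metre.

Working in km (1 km = 1000 m; k in km⁻¹ = k in m⁻¹ × 1000):
Porosity at 2 km: n = 0.67·exp(−0.64×2) = 0.1863
Solid-volume conservation: h(1−n) = h₀(1−n₀) ⇒ h = h₀·(1−n₀)/(1−n)
h = 0.1 × (1 − 0.67)/(1 − 0.1863) = 0.1 × 0.4055 = 0.0406 km

41 m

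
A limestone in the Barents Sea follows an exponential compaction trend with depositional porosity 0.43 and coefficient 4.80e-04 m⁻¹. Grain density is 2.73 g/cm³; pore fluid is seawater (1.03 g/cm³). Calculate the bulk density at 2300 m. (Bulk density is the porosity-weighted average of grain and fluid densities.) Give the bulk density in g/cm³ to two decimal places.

Working in km (1 km = 1000 m; k in km⁻¹ = k in m⁻¹ × 1000):
Porosity at depth: phi = 0.43·exp(−0.48×2.3) = 0.43×0.3315 = 0.1426
Bulk density: ρ_b = (1−phi)ρ_g + phi·ρ_f = 0.8574×2.73 + 0.1426×1.03
       = 2.341 + 0.147 = 2.488 g/cm³

2.49 g/cm³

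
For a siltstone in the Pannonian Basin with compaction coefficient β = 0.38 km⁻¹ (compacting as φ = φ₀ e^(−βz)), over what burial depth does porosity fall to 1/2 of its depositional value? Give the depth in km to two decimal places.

φ/φ₀ = 1/2 ⇒ exp(−β·z) = 1/2 ⇒ z = ln(2) / β
z = 0.6931 / 0.38 = 1.824 km

1.82 km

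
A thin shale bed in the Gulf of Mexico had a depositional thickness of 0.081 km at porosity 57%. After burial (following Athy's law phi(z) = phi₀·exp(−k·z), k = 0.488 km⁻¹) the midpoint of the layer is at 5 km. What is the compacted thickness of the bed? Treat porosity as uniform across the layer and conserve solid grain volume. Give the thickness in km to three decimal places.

Porosity at 5 km: phi = 0.57·exp(−0.488×5) = 0.0497
Solid-volume conservation: h(1−phi) = h₀(1−phi₀) ⇒ h = h₀·(1−phi₀)/(1−phi)
h = 0.081 × (1 − 0.57)/(1 − 0.0497) = 0.081 × 0.4525 = 0.0367 km

0.037 km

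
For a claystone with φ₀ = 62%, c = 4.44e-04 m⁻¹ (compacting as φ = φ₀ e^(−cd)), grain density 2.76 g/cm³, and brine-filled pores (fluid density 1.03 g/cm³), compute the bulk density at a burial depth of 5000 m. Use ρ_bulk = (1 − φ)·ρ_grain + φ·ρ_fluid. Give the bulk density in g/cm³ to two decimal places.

Working in km (1 km = 1000 m; c in km⁻¹ = c in m⁻¹ × 1000):
Porosity at depth: φ = 0.62·exp(−0.444×5) = 0.62×0.1086 = 0.0673
Bulk density: ρ_b = (1−φ)ρ_g + φ·ρ_f = 0.9327×2.76 + 0.0673×1.03
       = 2.574 + 0.069 = 2.644 g/cm³

2.64 g/cm³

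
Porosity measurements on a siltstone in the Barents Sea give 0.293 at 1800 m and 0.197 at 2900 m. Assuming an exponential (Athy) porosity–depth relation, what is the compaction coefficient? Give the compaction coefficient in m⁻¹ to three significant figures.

0.000361 m⁻¹

Working in km (1 km = 1000 m; c in km⁻¹ = c in m⁻¹ × 1000):
Athy: φ(Z) = φ₀ e^(−cZ) ⇒ φ₁/φ₂ = e^{c(Z₂−Z₁)} ⇒ c = ln(φ₁/φ₂)/(Z₂−Z₁)
c = ln(0.293/0.197) / (2.9 − 1.8) = ln(1.487) / 1.1 = 0.3970 / 1.1 = 0.3609 km⁻¹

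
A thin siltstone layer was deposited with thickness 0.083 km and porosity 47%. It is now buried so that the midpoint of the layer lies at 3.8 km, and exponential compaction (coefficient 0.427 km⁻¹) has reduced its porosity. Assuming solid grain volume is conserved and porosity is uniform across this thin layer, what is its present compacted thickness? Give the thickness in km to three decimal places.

Porosity at 3.8 km: phi = 0.47·exp(−0.427×3.8) = 0.0928
Solid-volume conservation: h(1−phi) = h₀(1−phi₀) ⇒ h = h₀·(1−phi₀)/(1−phi)
h = 0.083 × (1 − 0.47)/(1 − 0.0928) = 0.083 × 0.5842 = 0.0485 km

0.048 km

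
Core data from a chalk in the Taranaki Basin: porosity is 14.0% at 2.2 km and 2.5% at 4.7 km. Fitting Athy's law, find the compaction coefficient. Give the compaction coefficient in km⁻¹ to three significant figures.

Athy: φ(d) = φ₀ e^(−βd) ⇒ φ₁/φ₂ = e^{β(d₂−d₁)} ⇒ β = ln(φ₁/φ₂)/(d₂−d₁)
β = ln(0.14/0.025) / (4.7 − 2.2) = ln(5.6) / 2.5 = 1.7228 / 2.5 = 0.6891 km⁻¹

0.689 km⁻¹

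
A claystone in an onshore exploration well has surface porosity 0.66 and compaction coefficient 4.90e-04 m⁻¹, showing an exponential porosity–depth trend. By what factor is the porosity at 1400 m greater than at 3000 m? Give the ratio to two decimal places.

2.19

Working in km (1 km = 1000 m; c in km⁻¹ = c in m⁻¹ × 1000):
n(z₁)/n(z₂) = e^(−c·z₁)/e^(−c·z₂) = e^{c(z₂−z₁)}
= exp(0.49 × 1.6) = exp(0.784) = 2.1902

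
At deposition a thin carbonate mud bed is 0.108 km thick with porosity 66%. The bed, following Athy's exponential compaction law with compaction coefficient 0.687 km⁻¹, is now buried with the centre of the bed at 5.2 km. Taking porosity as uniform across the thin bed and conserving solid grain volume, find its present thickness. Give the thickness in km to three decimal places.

0.037 km

Porosity at 5.2 km: n = 0.66·exp(−0.687×5.2) = 0.0185
Solid-volume conservation: h(1−n) = h₀(1−n₀) ⇒ h = h₀·(1−n₀)/(1−n)
h = 0.108 × (1 − 0.66)/(1 − 0.0185) = 0.108 × 0.3464 = 0.0374 km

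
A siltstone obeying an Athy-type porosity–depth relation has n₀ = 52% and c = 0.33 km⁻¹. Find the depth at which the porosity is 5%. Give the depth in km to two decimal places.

7.10 km

Invert Athy's law: z = ln(n₀/n) / c
z = ln(0.52/0.05) / 0.33 = ln(10.4) / 0.33 = 2.3418 / 0.33 = 7.096 km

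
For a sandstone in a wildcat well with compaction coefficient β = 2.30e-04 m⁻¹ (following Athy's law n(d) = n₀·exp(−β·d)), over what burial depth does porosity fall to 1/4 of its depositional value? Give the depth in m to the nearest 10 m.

6030 m

Working in km (1 km = 1000 m; β in km⁻¹ = β in m⁻¹ × 1000):
n/n₀ = 1/4 ⇒ exp(−β·d) = 1/4 ⇒ d = ln(4) / β
d = 1.3863 / 0.23 = 6.027 km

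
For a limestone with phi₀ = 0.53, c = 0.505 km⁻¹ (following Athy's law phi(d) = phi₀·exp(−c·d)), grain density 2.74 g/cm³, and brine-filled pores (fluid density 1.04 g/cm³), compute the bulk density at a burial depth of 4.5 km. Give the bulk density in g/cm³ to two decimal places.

Porosity at depth: phi = 0.53·exp(−0.505×4.5) = 0.53×0.1031 = 0.0546
Bulk density: ρ_b = (1−phi)ρ_g + phi·ρ_f = 0.9454×2.74 + 0.0546×1.04
       = 2.590 + 0.057 = 2.647 g/cm³

2.65 g/cm³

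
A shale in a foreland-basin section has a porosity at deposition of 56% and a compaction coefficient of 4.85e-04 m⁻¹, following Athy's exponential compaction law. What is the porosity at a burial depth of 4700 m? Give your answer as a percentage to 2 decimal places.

5.73%

Working in km (1 km = 1000 m; c in km⁻¹ = c in m⁻¹ × 1000):
n = n₀·exp(−c·z) = 0.56 × exp(−0.485 × 4.7) = 0.56 × exp(−2.28)
  = 0.56 × 0.1023 = 0.0573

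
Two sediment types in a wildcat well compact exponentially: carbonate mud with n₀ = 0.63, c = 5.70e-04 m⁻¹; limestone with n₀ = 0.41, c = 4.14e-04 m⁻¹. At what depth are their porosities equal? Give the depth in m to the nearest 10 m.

Working in km (1 km = 1000 m; c in km⁻¹ = c in m⁻¹ × 1000):
Set n₀ₐ e^(−cₐz) = n₀ᵦ e^(−cᵦz) ⇒ ln(n₀ₐ/n₀ᵦ) = (cₐ − cᵦ)·z
z = ln(0.63/0.41) / (0.57 − 0.414) = 0.4296 / 0.156 = 2.754 km

2750 m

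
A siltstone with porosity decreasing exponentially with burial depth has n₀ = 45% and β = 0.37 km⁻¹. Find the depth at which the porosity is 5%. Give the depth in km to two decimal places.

Invert Athy's law: Z = ln(n₀/n) / β
Z = ln(0.45/0.05) / 0.37 = ln(9) / 0.37 = 2.1972 / 0.37 = 5.938 km

5.94 km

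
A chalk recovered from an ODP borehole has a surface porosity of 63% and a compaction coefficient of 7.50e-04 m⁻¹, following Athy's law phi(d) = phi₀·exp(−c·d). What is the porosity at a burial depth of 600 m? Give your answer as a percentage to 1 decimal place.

Working in km (1 km = 1000 m; c in km⁻¹ = c in m⁻¹ × 1000):
phi = phi₀·exp(−c·d) = 0.63 × exp(−0.75 × 0.6) = 0.63 × exp(−0.45)
  = 0.63 × 0.6376 = 0.4017

40.2%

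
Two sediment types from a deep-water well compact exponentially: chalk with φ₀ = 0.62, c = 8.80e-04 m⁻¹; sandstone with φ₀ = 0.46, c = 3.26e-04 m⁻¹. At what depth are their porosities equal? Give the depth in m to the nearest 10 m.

540 m

Working in km (1 km = 1000 m; c in km⁻¹ = c in m⁻¹ × 1000):
Set φ₀ₐ e^(−cₐZ) = φ₀ᵦ e^(−cᵦZ) ⇒ ln(φ₀ₐ/φ₀ᵦ) = (cₐ − cᵦ)·Z
Z = ln(0.62/0.46) / (0.88 − 0.326) = 0.2985 / 0.554 = 0.539 km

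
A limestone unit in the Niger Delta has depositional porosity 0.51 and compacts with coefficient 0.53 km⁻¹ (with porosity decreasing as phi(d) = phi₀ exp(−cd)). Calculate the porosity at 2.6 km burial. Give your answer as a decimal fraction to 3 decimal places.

0.129

phi = phi₀·exp(−c·d) = 0.51 × exp(−0.53 × 2.6) = 0.51 × exp(−1.378)
  = 0.51 × 0.2521 = 0.1286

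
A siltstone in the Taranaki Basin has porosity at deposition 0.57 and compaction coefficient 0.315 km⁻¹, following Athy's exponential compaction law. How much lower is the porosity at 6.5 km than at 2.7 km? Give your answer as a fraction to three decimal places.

0.170

phi(2.7) = 0.57·e^(−0.315×2.7) = 0.2435
phi(6.5) = 0.57·e^(−0.315×6.5) = 0.0736
Δphi = 0.2435 − 0.0736 = 0.1699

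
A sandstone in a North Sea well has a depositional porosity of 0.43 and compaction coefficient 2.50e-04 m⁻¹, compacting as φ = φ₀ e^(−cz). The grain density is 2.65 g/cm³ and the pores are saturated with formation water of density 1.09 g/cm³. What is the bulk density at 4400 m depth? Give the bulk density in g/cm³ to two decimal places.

2.43 g/cm³

Working in km (1 km = 1000 m; c in km⁻¹ = c in m⁻¹ × 1000):
Porosity at depth: φ = 0.43·exp(−0.25×4.4) = 0.43×0.3329 = 0.1431
Bulk density: ρ_b = (1−φ)ρ_g + φ·ρ_f = 0.8569×2.65 + 0.1431×1.09
       = 2.271 + 0.156 = 2.427 g/cm³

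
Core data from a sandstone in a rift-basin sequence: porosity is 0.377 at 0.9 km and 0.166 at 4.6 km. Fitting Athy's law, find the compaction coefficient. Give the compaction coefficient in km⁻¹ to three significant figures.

Athy: φ(d) = φ₀ e^(−βd) ⇒ φ₁/φ₂ = e^{β(d₂−d₁)} ⇒ β = ln(φ₁/φ₂)/(d₂−d₁)
β = ln(0.377/0.166) / (4.6 − 0.9) = ln(2.271) / 3.7 = 0.8203 / 3.7 = 0.2217 km⁻¹

0.222 km⁻¹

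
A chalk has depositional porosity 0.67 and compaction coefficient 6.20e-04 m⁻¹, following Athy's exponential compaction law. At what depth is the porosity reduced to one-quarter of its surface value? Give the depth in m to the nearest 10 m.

2240 m

Working in km (1 km = 1000 m; c in km⁻¹ = c in m⁻¹ × 1000):
n/n₀ = 1/4 ⇒ exp(−c·Z) = 1/4 ⇒ Z = ln(4) / c
Z = 1.3863 / 0.62 = 2.236 km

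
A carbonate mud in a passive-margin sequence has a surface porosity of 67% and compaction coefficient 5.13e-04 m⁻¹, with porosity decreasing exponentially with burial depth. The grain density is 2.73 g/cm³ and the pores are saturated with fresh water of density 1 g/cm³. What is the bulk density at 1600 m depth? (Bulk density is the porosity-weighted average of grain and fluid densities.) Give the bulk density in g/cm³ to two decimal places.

2.22 g/cm³

Working in km (1 km = 1000 m; β in km⁻¹ = β in m⁻¹ × 1000):
Porosity at depth: n = 0.67·exp(−0.513×1.6) = 0.67×0.4401 = 0.2949
Bulk density: ρ_b = (1−n)ρ_g + n·ρ_f = 0.7051×2.73 + 0.2949×1
       = 1.925 + 0.295 = 2.220 g/cm³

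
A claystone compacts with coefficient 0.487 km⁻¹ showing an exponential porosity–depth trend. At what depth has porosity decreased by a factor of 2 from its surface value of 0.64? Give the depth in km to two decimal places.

phi/phi₀ = 1/2 ⇒ exp(−c·Z) = 1/2 ⇒ Z = ln(2) / c
Z = 0.6931 / 0.487 = 1.423 km

1.42 km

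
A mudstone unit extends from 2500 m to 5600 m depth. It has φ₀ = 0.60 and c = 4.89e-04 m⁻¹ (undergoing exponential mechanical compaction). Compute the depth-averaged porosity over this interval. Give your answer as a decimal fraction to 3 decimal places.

Working in km (1 km = 1000 m; c in km⁻¹ = c in m⁻¹ × 1000):
⟨φ⟩ = (1/(z₂−z₁)) ∫ φ₀ e^(−cz) dz = φ₀·(e^(−c·z₁) − e^(−c·z₂)) / (c·(z₂−z₁))
e^(−0.489×2.5) = 0.2945; e^(−0.489×5.6) = 0.0647
⟨φ⟩ = 0.6 × (0.2945 − 0.0647) / (0.489 × 3.1) = 0.6 × 0.1516 = 0.0910

0.091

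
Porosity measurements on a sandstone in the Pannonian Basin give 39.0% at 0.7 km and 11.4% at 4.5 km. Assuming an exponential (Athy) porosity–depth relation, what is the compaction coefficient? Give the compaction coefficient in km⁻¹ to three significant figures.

Athy: n(Z) = n₀ e^(−cZ) ⇒ n₁/n₂ = e^{c(Z₂−Z₁)} ⇒ c = ln(n₁/n₂)/(Z₂−Z₁)
c = ln(0.39/0.114) / (4.5 − 0.7) = ln(3.421) / 3.8 = 1.2299 / 3.8 = 0.3237 km⁻¹

0.324 km⁻¹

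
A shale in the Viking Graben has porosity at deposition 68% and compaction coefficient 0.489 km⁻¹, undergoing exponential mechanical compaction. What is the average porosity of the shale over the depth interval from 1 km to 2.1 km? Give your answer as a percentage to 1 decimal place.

⟨φ⟩ = (1/(z₂−z₁)) ∫ φ₀ e^(−βz) dz = φ₀·(e^(−β·z₁) − e^(−β·z₂)) / (β·(z₂−z₁))
e^(−0.489×1) = 0.6132; e^(−0.489×2.1) = 0.3581
⟨φ⟩ = 0.68 × (0.6132 − 0.3581) / (0.489 × 1.1) = 0.68 × 0.4743 = 0.3225

32.3%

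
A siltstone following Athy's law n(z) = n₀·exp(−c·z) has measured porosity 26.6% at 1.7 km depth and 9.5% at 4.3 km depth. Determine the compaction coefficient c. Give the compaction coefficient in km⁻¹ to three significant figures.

0.396 km⁻¹

Athy: n(z) = n₀ e^(−cz) ⇒ n₁/n₂ = e^{c(z₂−z₁)} ⇒ c = ln(n₁/n₂)/(z₂−z₁)
c = ln(0.266/0.095) / (4.3 − 1.7) = ln(2.8) / 2.6 = 1.0296 / 2.6 = 0.396 km⁻¹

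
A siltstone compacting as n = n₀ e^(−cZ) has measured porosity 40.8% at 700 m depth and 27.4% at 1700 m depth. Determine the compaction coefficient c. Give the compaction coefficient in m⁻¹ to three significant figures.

Working in km (1 km = 1000 m; c in km⁻¹ = c in m⁻¹ × 1000):
Athy: n(Z) = n₀ e^(−cZ) ⇒ n₁/n₂ = e^{c(Z₂−Z₁)} ⇒ c = ln(n₁/n₂)/(Z₂−Z₁)
c = ln(0.408/0.274) / (1.7 − 0.7) = ln(1.489) / 1 = 0.3981 / 1 = 0.3981 km⁻¹

0.000398 m⁻¹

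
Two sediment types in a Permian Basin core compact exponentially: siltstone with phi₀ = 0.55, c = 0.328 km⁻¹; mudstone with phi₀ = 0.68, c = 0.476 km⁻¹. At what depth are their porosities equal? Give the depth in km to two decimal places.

1.43 km

Set phi₀ₐ e^(−cₐZ) = phi₀ᵦ e^(−cᵦZ) ⇒ ln(phi₀ₐ/phi₀ᵦ) = (cₐ − cᵦ)·Z
Z = ln(0.55/0.68) / (0.328 − 0.476) = -0.2122 / -0.148 = 1.434 km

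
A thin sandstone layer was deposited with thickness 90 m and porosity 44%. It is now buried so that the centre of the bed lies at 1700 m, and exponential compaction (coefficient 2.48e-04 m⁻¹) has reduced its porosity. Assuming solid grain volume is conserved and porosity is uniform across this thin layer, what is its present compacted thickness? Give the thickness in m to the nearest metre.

71 m

Working in km (1 km = 1000 m; c in km⁻¹ = c in m⁻¹ × 1000):
Porosity at 1.7 km: n = 0.44·exp(−0.248×1.7) = 0.2886
Solid-volume conservation: h(1−n) = h₀(1−n₀) ⇒ h = h₀·(1−n₀)/(1−n)
h = 0.09 × (1 − 0.44)/(1 − 0.2886) = 0.09 × 0.7872 = 0.0709 km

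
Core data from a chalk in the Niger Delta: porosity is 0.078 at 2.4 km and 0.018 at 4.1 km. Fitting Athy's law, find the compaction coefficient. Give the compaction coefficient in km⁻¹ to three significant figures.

0.863 km⁻¹

Athy: n(Z) = n₀ e^(−cZ) ⇒ n₁/n₂ = e^{c(Z₂−Z₁)} ⇒ c = ln(n₁/n₂)/(Z₂−Z₁)
c = ln(0.078/0.018) / (4.1 − 2.4) = ln(4.333) / 1.7 = 1.4663 / 1.7 = 0.8626 km⁻¹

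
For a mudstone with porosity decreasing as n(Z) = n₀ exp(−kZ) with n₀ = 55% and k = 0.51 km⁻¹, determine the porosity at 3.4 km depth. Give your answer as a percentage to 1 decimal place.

n = n₀·exp(−k·Z) = 0.55 × exp(−0.51 × 3.4) = 0.55 × exp(−1.734)
  = 0.55 × 0.1766 = 0.0971

9.7%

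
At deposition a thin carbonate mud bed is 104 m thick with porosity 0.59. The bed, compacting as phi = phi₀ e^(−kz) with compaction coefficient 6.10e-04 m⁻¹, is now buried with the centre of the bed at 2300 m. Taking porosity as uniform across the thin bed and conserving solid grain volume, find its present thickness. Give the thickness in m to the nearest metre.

Working in km (1 km = 1000 m; k in km⁻¹ = k in m⁻¹ × 1000):
Porosity at 2.3 km: phi = 0.59·exp(−0.61×2.3) = 0.1451
Solid-volume conservation: h(1−phi) = h₀(1−phi₀) ⇒ h = h₀·(1−phi₀)/(1−phi)
h = 0.104 × (1 − 0.59)/(1 − 0.1451) = 0.104 × 0.4796 = 0.0499 km

50 m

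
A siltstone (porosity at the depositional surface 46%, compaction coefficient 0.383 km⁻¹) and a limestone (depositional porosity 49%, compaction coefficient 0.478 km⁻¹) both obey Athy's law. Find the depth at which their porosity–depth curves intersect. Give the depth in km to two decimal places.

0.67 km

Set φ₀ₐ e^(−cₐd) = φ₀ᵦ e^(−cᵦd) ⇒ ln(φ₀ₐ/φ₀ᵦ) = (cₐ − cᵦ)·d
d = ln(0.46/0.49) / (0.383 − 0.478) = -0.0632 / -0.095 = 0.665 km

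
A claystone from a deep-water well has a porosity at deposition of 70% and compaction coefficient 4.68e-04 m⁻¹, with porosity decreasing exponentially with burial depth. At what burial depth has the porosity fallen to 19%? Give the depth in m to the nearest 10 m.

2790 m

Working in km (1 km = 1000 m; β in km⁻¹ = β in m⁻¹ × 1000):
Invert Athy's law: d = ln(phi₀/phi) / β
d = ln(0.7/0.19) / 0.468 = ln(3.684) / 0.468 = 1.3041 / 0.468 = 2.786 km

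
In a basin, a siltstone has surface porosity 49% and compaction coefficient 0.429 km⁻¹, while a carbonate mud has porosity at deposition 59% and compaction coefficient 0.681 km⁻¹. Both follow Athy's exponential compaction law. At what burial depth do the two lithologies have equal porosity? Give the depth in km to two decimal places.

0.74 km

Set n₀ₐ e^(−kₐz) = n₀ᵦ e^(−kᵦz) ⇒ ln(n₀ₐ/n₀ᵦ) = (kₐ − kᵦ)·z
z = ln(0.49/0.59) / (0.429 − 0.681) = -0.1857 / -0.252 = 0.737 km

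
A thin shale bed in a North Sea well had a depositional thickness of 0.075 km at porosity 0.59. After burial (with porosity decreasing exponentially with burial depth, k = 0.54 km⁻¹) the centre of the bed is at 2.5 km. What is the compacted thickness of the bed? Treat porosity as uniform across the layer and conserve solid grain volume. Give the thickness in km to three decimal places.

0.036 km

Porosity at 2.5 km: phi = 0.59·exp(−0.54×2.5) = 0.1530
Solid-volume conservation: h(1−phi) = h₀(1−phi₀) ⇒ h = h₀·(1−phi₀)/(1−phi)
h = 0.075 × (1 − 0.59)/(1 − 0.1530) = 0.075 × 0.4840 = 0.0363 km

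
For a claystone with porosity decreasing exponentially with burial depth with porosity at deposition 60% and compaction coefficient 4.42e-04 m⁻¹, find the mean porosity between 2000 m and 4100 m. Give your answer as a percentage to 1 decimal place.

16.1%

Working in km (1 km = 1000 m; k in km⁻¹ = k in m⁻¹ × 1000):
⟨phi⟩ = (1/(z₂−z₁)) ∫ phi₀ e^(−kz) dz = phi₀·(e^(−k·z₁) − e^(−k·z₂)) / (k·(z₂−z₁))
e^(−0.442×2) = 0.4131; e^(−0.442×4.1) = 0.1633
⟨phi⟩ = 0.6 × (0.4131 − 0.1633) / (0.442 × 2.1) = 0.6 × 0.2692 = 0.1615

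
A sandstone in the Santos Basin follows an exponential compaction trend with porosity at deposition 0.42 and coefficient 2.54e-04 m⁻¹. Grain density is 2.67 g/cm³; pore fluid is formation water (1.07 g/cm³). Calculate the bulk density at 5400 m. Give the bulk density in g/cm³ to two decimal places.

Working in km (1 km = 1000 m; k in km⁻¹ = k in m⁻¹ × 1000):
Porosity at depth: φ = 0.42·exp(−0.254×5.4) = 0.42×0.2537 = 0.1066
Bulk density: ρ_b = (1−φ)ρ_g + φ·ρ_f = 0.8934×2.67 + 0.1066×1.07
       = 2.386 + 0.114 = 2.500 g/cm³

2.50 g/cm³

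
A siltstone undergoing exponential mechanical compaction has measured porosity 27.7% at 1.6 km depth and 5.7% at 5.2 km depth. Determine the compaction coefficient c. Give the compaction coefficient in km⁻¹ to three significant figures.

Athy: phi(Z) = phi₀ e^(−cZ) ⇒ phi₁/phi₂ = e^{c(Z₂−Z₁)} ⇒ c = ln(phi₁/phi₂)/(Z₂−Z₁)
c = ln(0.277/0.057) / (5.2 − 1.6) = ln(4.86) / 3.6 = 1.5810 / 3.6 = 0.4392 km⁻¹

0.439 km⁻¹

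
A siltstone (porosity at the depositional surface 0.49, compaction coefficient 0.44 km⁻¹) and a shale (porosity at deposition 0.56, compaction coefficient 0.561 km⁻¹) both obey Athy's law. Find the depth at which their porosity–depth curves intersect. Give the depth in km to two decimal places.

1.10 km

Set φ₀ₐ e^(−βₐd) = φ₀ᵦ e^(−βᵦd) ⇒ ln(φ₀ₐ/φ₀ᵦ) = (βₐ − βᵦ)·d
d = ln(0.49/0.56) / (0.44 − 0.561) = -0.1335 / -0.121 = 1.104 km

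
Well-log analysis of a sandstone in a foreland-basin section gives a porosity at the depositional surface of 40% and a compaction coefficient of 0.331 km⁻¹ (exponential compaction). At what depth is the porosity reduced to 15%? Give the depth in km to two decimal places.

2.96 km

Invert Athy's law: Z = ln(n₀/n) / c
Z = ln(0.4/0.15) / 0.331 = ln(2.667) / 0.331 = 0.9808 / 0.331 = 2.963 km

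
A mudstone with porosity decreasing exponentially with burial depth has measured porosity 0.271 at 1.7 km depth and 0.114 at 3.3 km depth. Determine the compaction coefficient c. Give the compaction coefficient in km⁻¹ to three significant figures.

0.541 km⁻¹

Athy: phi(Z) = phi₀ e^(−cZ) ⇒ phi₁/phi₂ = e^{c(Z₂−Z₁)} ⇒ c = ln(phi₁/phi₂)/(Z₂−Z₁)
c = ln(0.271/0.114) / (3.3 − 1.7) = ln(2.377) / 1.6 = 0.8659 / 1.6 = 0.5412 km⁻¹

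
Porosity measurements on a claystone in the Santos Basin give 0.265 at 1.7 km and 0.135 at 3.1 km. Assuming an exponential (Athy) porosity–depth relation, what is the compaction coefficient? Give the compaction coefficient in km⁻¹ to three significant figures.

0.482 km⁻¹

Athy: phi(Z) = phi₀ e^(−βZ) ⇒ phi₁/phi₂ = e^{β(Z₂−Z₁)} ⇒ β = ln(phi₁/phi₂)/(Z₂−Z₁)
β = ln(0.265/0.135) / (3.1 − 1.7) = ln(1.963) / 1.4 = 0.6745 / 1.4 = 0.4818 km⁻¹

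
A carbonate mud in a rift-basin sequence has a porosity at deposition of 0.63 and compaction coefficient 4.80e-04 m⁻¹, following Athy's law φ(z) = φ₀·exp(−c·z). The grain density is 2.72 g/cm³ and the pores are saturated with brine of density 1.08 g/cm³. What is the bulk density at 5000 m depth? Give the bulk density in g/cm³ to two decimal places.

2.63 g/cm³

Working in km (1 km = 1000 m; c in km⁻¹ = c in m⁻¹ × 1000):
Porosity at depth: φ = 0.63·exp(−0.48×5) = 0.63×0.0907 = 0.0572
Bulk density: ρ_b = (1−φ)ρ_g + φ·ρ_f = 0.9428×2.72 + 0.0572×1.08
       = 2.565 + 0.062 = 2.626 g/cm³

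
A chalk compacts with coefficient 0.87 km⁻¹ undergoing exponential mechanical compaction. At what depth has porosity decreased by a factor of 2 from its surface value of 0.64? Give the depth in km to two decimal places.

0.80 km

n/n₀ = 1/2 ⇒ exp(−β·z) = 1/2 ⇒ z = ln(2) / β
z = 0.6931 / 0.87 = 0.797 km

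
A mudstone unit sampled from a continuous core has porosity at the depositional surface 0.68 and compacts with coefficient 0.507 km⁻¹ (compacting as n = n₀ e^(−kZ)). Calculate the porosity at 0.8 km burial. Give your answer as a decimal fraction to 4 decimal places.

0.4533

n = n₀·exp(−k·Z) = 0.68 × exp(−0.507 × 0.8) = 0.68 × exp(−0.4056)
  = 0.68 × 0.6666 = 0.4533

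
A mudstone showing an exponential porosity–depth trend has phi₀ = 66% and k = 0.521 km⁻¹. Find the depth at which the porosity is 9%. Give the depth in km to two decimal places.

Invert Athy's law: z = ln(phi₀/phi) / k
z = ln(0.66/0.09) / 0.521 = ln(7.333) / 0.521 = 1.9924 / 0.521 = 3.824 km

3.82 km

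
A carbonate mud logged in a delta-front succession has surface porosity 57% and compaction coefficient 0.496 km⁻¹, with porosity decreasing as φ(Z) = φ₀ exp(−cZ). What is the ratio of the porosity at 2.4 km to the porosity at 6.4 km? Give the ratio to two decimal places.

φ(Z₁)/φ(Z₂) = e^(−c·Z₁)/e^(−c·Z₂) = e^{c(Z₂−Z₁)}
= exp(0.496 × 4) = exp(1.984) = 7.2718

7.27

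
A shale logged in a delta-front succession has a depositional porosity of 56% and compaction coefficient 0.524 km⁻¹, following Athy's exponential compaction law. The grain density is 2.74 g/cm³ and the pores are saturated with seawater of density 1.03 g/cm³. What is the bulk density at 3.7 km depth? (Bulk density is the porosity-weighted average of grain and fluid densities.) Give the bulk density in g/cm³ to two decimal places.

2.60 g/cm³

Porosity at depth: phi = 0.56·exp(−0.524×3.7) = 0.56×0.1439 = 0.0806
Bulk density: ρ_b = (1−phi)ρ_g + phi·ρ_f = 0.9194×2.74 + 0.0806×1.03
       = 2.519 + 0.083 = 2.602 g/cm³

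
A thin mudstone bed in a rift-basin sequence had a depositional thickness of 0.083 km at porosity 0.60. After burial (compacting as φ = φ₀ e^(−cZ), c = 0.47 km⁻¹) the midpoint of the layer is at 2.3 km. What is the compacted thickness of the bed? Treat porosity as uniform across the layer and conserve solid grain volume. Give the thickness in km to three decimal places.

0.042 km

Porosity at 2.3 km: φ = 0.6·exp(−0.47×2.3) = 0.2036
Solid-volume conservation: h(1−φ) = h₀(1−φ₀) ⇒ h = h₀·(1−φ₀)/(1−φ)
h = 0.083 × (1 − 0.6)/(1 − 0.2036) = 0.083 × 0.5022 = 0.0417 km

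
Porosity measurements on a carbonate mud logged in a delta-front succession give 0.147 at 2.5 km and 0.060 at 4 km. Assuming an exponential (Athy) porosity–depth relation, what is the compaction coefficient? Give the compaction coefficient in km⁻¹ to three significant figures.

0.597 km⁻¹

Athy: n(Z) = n₀ e^(−cZ) ⇒ n₁/n₂ = e^{c(Z₂−Z₁)} ⇒ c = ln(n₁/n₂)/(Z₂−Z₁)
c = ln(0.147/0.06) / (4 − 2.5) = ln(2.45) / 1.5 = 0.8961 / 1.5 = 0.5974 km⁻¹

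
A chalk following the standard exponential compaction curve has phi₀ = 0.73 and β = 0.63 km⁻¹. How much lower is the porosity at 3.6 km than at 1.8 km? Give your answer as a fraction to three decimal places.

0.159

phi(1.8) = 0.73·e^(−0.63×1.8) = 0.2349
phi(3.6) = 0.73·e^(−0.63×3.6) = 0.0756
Δphi = 0.2349 − 0.0756 = 0.1593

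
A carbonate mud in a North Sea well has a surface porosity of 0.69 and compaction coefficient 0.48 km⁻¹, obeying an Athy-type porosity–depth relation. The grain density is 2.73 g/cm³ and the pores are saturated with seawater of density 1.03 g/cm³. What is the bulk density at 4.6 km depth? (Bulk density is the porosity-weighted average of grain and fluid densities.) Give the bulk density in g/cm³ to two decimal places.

Porosity at depth: φ = 0.69·exp(−0.48×4.6) = 0.69×0.1099 = 0.0758
Bulk density: ρ_b = (1−φ)ρ_g + φ·ρ_f = 0.9242×2.73 + 0.0758×1.03
       = 2.523 + 0.078 = 2.601 g/cm³

2.60 g/cm³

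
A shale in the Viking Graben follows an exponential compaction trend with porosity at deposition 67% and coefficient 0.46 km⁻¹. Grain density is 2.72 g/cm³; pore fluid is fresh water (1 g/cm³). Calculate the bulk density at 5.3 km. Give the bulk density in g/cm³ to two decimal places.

Porosity at depth: n = 0.67·exp(−0.46×5.3) = 0.67×0.0873 = 0.0585
Bulk density: ρ_b = (1−n)ρ_g + n·ρ_f = 0.9415×2.72 + 0.0585×1
       = 2.561 + 0.059 = 2.619 g/cm³

2.62 g/cm³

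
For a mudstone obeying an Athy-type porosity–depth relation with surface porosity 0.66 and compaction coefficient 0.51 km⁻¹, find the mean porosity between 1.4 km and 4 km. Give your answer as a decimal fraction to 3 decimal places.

0.179

⟨φ⟩ = (1/(Z₂−Z₁)) ∫ φ₀ e^(−kZ) dZ = φ₀·(e^(−k·Z₁) − e^(−k·Z₂)) / (k·(Z₂−Z₁))
e^(−0.51×1.4) = 0.4897; e^(−0.51×4) = 0.1300
⟨φ⟩ = 0.66 × (0.4897 − 0.1300) / (0.51 × 2.6) = 0.66 × 0.2712 = 0.1790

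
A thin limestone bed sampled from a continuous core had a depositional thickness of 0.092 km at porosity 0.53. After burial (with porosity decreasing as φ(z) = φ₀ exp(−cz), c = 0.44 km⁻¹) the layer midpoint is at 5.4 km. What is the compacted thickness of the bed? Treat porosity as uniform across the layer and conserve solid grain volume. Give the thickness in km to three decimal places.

0.045 km

Porosity at 5.4 km: φ = 0.53·exp(−0.44×5.4) = 0.0492
Solid-volume conservation: h(1−φ) = h₀(1−φ₀) ⇒ h = h₀·(1−φ₀)/(1−φ)
h = 0.092 × (1 − 0.53)/(1 − 0.0492) = 0.092 × 0.4943 = 0.0455 km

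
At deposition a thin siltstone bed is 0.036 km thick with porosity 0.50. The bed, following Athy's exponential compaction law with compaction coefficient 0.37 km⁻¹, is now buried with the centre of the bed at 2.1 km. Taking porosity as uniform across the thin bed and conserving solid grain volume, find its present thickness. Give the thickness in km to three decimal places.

Porosity at 2.1 km: n = 0.5·exp(−0.37×2.1) = 0.2299
Solid-volume conservation: h(1−n) = h₀(1−n₀) ⇒ h = h₀·(1−n₀)/(1−n)
h = 0.036 × (1 − 0.5)/(1 − 0.2299) = 0.036 × 0.6493 = 0.0234 km

0.023 km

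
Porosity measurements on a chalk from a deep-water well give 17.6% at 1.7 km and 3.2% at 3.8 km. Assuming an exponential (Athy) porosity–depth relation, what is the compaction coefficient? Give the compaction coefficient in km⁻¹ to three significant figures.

Athy: phi(d) = phi₀ e^(−cd) ⇒ phi₁/phi₂ = e^{c(d₂−d₁)} ⇒ c = ln(phi₁/phi₂)/(d₂−d₁)
c = ln(0.176/0.032) / (3.8 − 1.7) = ln(5.5) / 2.1 = 1.7047 / 2.1 = 0.8118 km⁻¹

0.812 km⁻¹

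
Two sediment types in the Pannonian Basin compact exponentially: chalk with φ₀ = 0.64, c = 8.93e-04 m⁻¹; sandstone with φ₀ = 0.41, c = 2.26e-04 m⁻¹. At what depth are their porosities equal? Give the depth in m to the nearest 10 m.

Working in km (1 km = 1000 m; c in km⁻¹ = c in m⁻¹ × 1000):
Set φ₀ₐ e^(−cₐz) = φ₀ᵦ e^(−cᵦz) ⇒ ln(φ₀ₐ/φ₀ᵦ) = (cₐ − cᵦ)·z
z = ln(0.64/0.41) / (0.893 − 0.226) = 0.4453 / 0.667 = 0.668 km

670 m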